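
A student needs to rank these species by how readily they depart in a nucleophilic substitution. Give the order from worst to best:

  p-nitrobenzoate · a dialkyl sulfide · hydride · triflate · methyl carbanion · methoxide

Leaving-group ability tracks the stability of the departed species; conjugate-acid pKₐ is the usual yardstick (lower pKₐ → better LG).
triflate: pKₐ(CF₃SO₃H (triflic acid)) ≈ -14
a dialkyl sulfide: pKₐ(R'₂SH⁺) ≈ -7
p-nitrobenzoate: pKₐ(p-nitrobenzoic acid) ≈ 3.4
methoxide: pKₐ(CH₃OH) ≈ 15.5
hydride: pKₐ(H₂) ≈ 36
methyl carbanion: pKₐ(CH₄) ≈ 48
Listed from poorest to best leaving group as asked.

methyl carbanion < hydride < methoxide < p-nitrobenzoate < a dialkyl sulfide < triflate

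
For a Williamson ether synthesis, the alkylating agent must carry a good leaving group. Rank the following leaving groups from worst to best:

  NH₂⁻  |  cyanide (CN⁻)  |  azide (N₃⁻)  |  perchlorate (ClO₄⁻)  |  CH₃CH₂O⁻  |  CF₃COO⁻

NH₂⁻ < CH₃CH₂O⁻ < cyanide (CN⁻) < azide (N₃⁻) < CF₃COO⁻ < perchlorate (ClO₄⁻)

The more stable X⁻ (or X) is on its own — i.e. the weaker a base it is — the better a leaving group it makes.
perchlorate (ClO₄⁻): pKₐ(HClO₄) ≈ -10
CF₃COO⁻: pKₐ(CF₃COOH) ≈ 0.2
azide (N₃⁻): pKₐ(HN₃) ≈ 4.7 — linear, resonance-stabilised
cyanide (CN⁻): pKₐ(HCN) ≈ 9.2 — sp carbon stabilises the charge somewhat, but still a poor LG
CH₃CH₂O⁻: pKₐ(CH₃CH₂OH) ≈ 16 — strong base; alkoxides do not leave unassisted
NH₂⁻: pKₐ(NH₃) ≈ 38 — extremely strong base; never a leaving group
The question asks for worst first, so the sequence is read in increasing leaving-group ability.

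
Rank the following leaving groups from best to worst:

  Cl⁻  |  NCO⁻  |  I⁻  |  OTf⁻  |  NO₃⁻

OTf⁻ > I⁻ > Cl⁻ > NO₃⁻ > NCO⁻

A good leaving group is a weak base: the lower the pKₐ of its conjugate acid, the more readily it departs.
OTf⁻: pKₐ(CF₃SO₃H (triflic acid)) ≈ -14
I⁻: pKₐ(HI) ≈ -10
Cl⁻: pKₐ(HCl) ≈ -7
NO₃⁻: pKₐ(HNO₃) ≈ -1.3
NCO⁻: pKₐ(HOCN) ≈ 3.5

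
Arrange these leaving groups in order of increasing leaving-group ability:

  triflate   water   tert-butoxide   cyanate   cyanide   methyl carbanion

The more stable X⁻ (or X) is on its own — i.e. the weaker a base it is — the better a leaving group it makes.
triflate: pKₐ(CF₃SO₃H (triflic acid)) ≈ -14
water: pKₐ(H₃O⁺) ≈ -1.7
cyanate: pKₐ(HOCN) ≈ 3.5
cyanide: pKₐ(HCN) ≈ 9.2
tert-butoxide: pKₐ(t-BuOH) ≈ 18
methyl carbanion: pKₐ(CH₄) ≈ 48
Reversing gives the worst-to-best order requested.

methyl carbanion < tert-butoxide < cyanide < cyanate < water < triflate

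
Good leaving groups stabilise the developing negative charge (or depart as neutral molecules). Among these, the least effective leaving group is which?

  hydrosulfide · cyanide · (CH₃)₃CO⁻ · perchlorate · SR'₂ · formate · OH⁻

(CH₃)₃CO⁻

Leaving-group ability tracks the stability of the departed species; conjugate-acid pKₐ is the usual yardstick (lower pKₐ → better LG).
perchlorate: pKₐ(HClO₄) ≈ -10
SR'₂: pKₐ(R'₂SH⁺) ≈ -7
formate: pKₐ(HCOOH) ≈ 3.8
hydrosulfide: pKₐ(H₂S) ≈ 7
cyanide: pKₐ(HCN) ≈ 9.2
OH⁻: pKₐ(H₂O) ≈ 15.7
(CH₃)₃CO⁻: pKₐ(t-BuOH) ≈ 18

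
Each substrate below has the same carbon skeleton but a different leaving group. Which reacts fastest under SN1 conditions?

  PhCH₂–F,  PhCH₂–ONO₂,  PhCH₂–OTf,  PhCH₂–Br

PhCH₂–OTf

Same R in every case — rank the leaving groups.
A good leaving group is a weak base: the lower the pKₐ of its conjugate acid, the more readily it departs.
PhCH₂–OTf loses OTf⁻: pKₐ(CF₃SO₃H (triflic acid)) ≈ -14
PhCH₂–Br loses Br⁻: pKₐ(HBr) ≈ -9
PhCH₂–ONO₂ loses NO₃⁻: pKₐ(HNO₃) ≈ -1.3
PhCH₂–F loses F⁻: pKₐ(HF) ≈ 3.2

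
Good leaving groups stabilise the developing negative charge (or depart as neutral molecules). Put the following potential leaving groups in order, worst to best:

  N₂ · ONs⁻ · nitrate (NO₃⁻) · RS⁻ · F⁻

RS⁻ < F⁻ < nitrate (NO₃⁻) < ONs⁻ < N₂

A good leaving group is a weak base: the lower the pKₐ of its conjugate acid, the more readily it departs.
N₂: no meaningful conjugate acid; N₂ departs as an exceptionally stable neutral molecule
ONs⁻: pKₐ(p-O₂NC₆H₄SO₃H) ≈ -3.5
nitrate (NO₃⁻): pKₐ(HNO₃) ≈ -1.3
F⁻: pKₐ(HF) ≈ 3.2
RS⁻: pKₐ(RSH (a thiol)) ≈ 10.5
Listed from poorest to best leaving group as asked.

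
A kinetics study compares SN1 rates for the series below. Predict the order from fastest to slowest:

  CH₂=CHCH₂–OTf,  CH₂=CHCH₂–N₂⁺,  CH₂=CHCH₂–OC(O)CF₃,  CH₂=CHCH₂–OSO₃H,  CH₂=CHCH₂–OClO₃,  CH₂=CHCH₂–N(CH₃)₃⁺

Same R in every case — rank the leaving groups.
A good leaving group is a weak base: the lower the pKₐ of its conjugate acid, the more readily it departs.
CH₂=CHCH₂–N₂⁺ loses N₂: no meaningful conjugate acid; N₂ departs as an exceptionally stable neutral molecule
CH₂=CHCH₂–OTf loses OTf⁻: pKₐ(CF₃SO₃H (triflic acid)) ≈ -14
CH₂=CHCH₂–OClO₃ loses ClO₄⁻: pKₐ(HClO₄) ≈ -10
CH₂=CHCH₂–OSO₃H loses HSO₄⁻: pKₐ(H₂SO₄) ≈ -3
CH₂=CHCH₂–OC(O)CF₃ loses CF₃COO⁻: pKₐ(CF₃COOH) ≈ 0.2
CH₂=CHCH₂–N(CH₃)₃⁺ loses NR'₃: pKₐ(R'₃NH⁺) ≈ 10.7

CH₂=CHCH₂–N₂⁺ > CH₂=CHCH₂–OTf > CH₂=CHCH₂–OClO₃ > CH₂=CHCH₂–OSO₃H > CH₂=CHCH₂–OC(O)CF₃ > CH₂=CHCH₂–N(CH₃)₃⁺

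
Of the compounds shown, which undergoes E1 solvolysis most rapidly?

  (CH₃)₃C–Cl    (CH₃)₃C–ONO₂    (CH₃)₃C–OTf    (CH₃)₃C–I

(CH₃)₃C–OTf

Same R in every case — rank the leaving groups.
Leaving-group ability tracks the stability of the departed species; conjugate-acid pKₐ is the usual yardstick (lower pKₐ → better LG).
(CH₃)₃C–OTf loses OTf⁻: pKₐ(CF₃SO₃H (triflic acid)) ≈ -14
(CH₃)₃C–I loses I⁻: pKₐ(HI) ≈ -10
(CH₃)₃C–Cl loses Cl⁻: pKₐ(HCl) ≈ -7
(CH₃)₃C–ONO₂ loses NO₃⁻: pKₐ(HNO₃) ≈ -1.3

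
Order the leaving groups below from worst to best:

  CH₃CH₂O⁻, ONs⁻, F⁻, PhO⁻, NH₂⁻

The more stable X⁻ (or X) is on its own — i.e. the weaker a base it is — the better a leaving group it makes.
ONs⁻: pKₐ(p-O₂NC₆H₄SO₃H) ≈ -3.5
F⁻: pKₐ(HF) ≈ 3.2
PhO⁻: pKₐ(C₆H₅OH (phenol)) ≈ 10
CH₃CH₂O⁻: pKₐ(CH₃CH₂OH) ≈ 16
NH₂⁻: pKₐ(NH₃) ≈ 38
The question asks for worst first, so the sequence is read in increasing leaving-group ability.

NH₂⁻ < CH₃CH₂O⁻ < PhO⁻ < F⁻ < ONs⁻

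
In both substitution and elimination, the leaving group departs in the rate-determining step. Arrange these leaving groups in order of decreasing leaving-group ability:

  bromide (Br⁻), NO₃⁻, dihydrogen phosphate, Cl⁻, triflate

triflate > bromide (Br⁻) > Cl⁻ > NO₃⁻ > dihydrogen phosphate

The more stable X⁻ (or X) is on its own — i.e. the weaker a base it is — the better a leaving group it makes.
triflate: pKₐ(CF₃SO₃H (triflic acid)) ≈ -14 — charge spread over three oxygens and a CF₃ group; the premier leaving group in synthesis
bromide (Br⁻): pKₐ(HBr) ≈ -9 — weak base; good leaving group
Cl⁻: pKₐ(HCl) ≈ -7 — moderately weak base
NO₃⁻: pKₐ(HNO₃) ≈ -1.3 — resonance-delocalised over three oxygens
dihydrogen phosphate: pKₐ(H₃PO₄) ≈ 2.1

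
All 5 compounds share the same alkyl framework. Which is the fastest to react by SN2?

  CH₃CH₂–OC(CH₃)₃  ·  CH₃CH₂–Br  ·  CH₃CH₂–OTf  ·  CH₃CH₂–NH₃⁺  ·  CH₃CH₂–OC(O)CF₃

The skeletons are identical, so relative rate is governed entirely by leaving-group ability.
Rank by basicity of the departing species: weakest base leaves most easily.
CH₃CH₂–OTf loses OTf⁻: pKₐ(CF₃SO₃H (triflic acid)) ≈ -14
CH₃CH₂–Br loses Br⁻: pKₐ(HBr) ≈ -9
CH₃CH₂–OC(O)CF₃ loses CF₃COO⁻: pKₐ(CF₃COOH) ≈ 0.2
CH₃CH₂–NH₃⁺ loses NH₃: pKₐ(NH₄⁺) ≈ 9.2
CH₃CH₂–OC(CH₃)₃ loses (CH₃)₃CO⁻: pKₐ(t-BuOH) ≈ 18

CH₃CH₂–OTf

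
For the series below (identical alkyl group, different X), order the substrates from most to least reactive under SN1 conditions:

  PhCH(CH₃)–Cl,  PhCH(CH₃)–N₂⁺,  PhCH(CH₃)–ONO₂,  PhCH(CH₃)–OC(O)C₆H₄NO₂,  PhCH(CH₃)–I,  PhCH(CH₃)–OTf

Same R in every case — rank the leaving groups.
A good leaving group is a weak base: the lower the pKₐ of its conjugate acid, the more readily it departs.
PhCH(CH₃)–N₂⁺ loses N₂: no meaningful conjugate acid; N₂ departs as an exceptionally stable neutral molecule
PhCH(CH₃)–OTf loses OTf⁻: pKₐ(CF₃SO₃H (triflic acid)) ≈ -14
PhCH(CH₃)–I loses I⁻: pKₐ(HI) ≈ -10
PhCH(CH₃)–Cl loses Cl⁻: pKₐ(HCl) ≈ -7
PhCH(CH₃)–ONO₂ loses NO₃⁻: pKₐ(HNO₃) ≈ -1.3
PhCH(CH₃)–OC(O)C₆H₄NO₂ loses p-O₂N–C₆H₄–COO⁻: pKₐ(p-nitrobenzoic acid) ≈ 3.4

PhCH(CH₃)–N₂⁺ > PhCH(CH₃)–OTf > PhCH(CH₃)–I > PhCH(CH₃)–Cl > PhCH(CH₃)–ONO₂ > PhCH(CH₃)–OC(O)C₆H₄NO₂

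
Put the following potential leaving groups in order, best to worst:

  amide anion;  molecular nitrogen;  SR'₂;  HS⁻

molecular nitrogen > SR'₂ > HS⁻ > amide anion

molecular nitrogen: no meaningful conjugate acid; N₂ departs as an exceptionally stable neutral molecule
SR'₂: pKₐ(R'₂SH⁺) ≈ -7 — neutral; leaves from a sulfonium salt (R–SR'₂⁺)
HS⁻: pKₐ(H₂S) ≈ 7 — larger and more polarisable than the oxygen analogue
amide anion: pKₐ(NH₃) ≈ 38 — extremely strong base; never a leaving group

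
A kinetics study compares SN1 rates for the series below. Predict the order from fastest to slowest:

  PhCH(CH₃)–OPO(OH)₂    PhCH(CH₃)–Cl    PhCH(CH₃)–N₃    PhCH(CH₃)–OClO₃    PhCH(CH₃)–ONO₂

The skeletons are identical, so relative rate is governed entirely by leaving-group ability.
Rank by basicity of the departing species: weakest base leaves most easily.
PhCH(CH₃)–OClO₃ loses ClO₄⁻: pKₐ(HClO₄) ≈ -10
PhCH(CH₃)–Cl loses Cl⁻: pKₐ(HCl) ≈ -7
PhCH(CH₃)–ONO₂ loses NO₃⁻: pKₐ(HNO₃) ≈ -1.3
PhCH(CH₃)–OPO(OH)₂ loses H₂PO₄⁻: pKₐ(H₃PO₄) ≈ 2.1
PhCH(CH₃)–N₃ loses N₃⁻: pKₐ(HN₃) ≈ 4.7

PhCH(CH₃)–OClO₃ > PhCH(CH₃)–Cl > PhCH(CH₃)–ONO₂ > PhCH(CH₃)–OPO(OH)₂ > PhCH(CH₃)–N₃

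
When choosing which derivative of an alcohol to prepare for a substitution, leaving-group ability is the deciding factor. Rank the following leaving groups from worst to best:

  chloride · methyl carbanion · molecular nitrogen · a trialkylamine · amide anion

Rank by basicity of the departing species: weakest base leaves most easily.
molecular nitrogen: no meaningful conjugate acid; N₂ departs as an exceptionally stable neutral molecule
chloride: pKₐ(HCl) ≈ -7
a trialkylamine: pKₐ(R'₃NH⁺) ≈ 10.7
amide anion: pKₐ(NH₃) ≈ 38 — extremely strong base; never a leaving group
methyl carbanion: pKₐ(CH₄) ≈ 48 — unstabilised carbanion; the worst conceivable leaving group
Reversing gives the worst-to-best order requested.

methyl carbanion < amide anion < a trialkylamine < chloride < molecular nitrogen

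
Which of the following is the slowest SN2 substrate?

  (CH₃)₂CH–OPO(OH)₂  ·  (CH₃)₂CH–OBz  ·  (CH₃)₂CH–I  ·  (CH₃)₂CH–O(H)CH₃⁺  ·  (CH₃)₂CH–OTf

(CH₃)₂CH–OBz

The skeletons are identical, so relative rate is governed entirely by leaving-group ability.
A good leaving group is a weak base: the lower the pKₐ of its conjugate acid, the more readily it departs.
(CH₃)₂CH–OTf loses OTf⁻: pKₐ(CF₃SO₃H (triflic acid)) ≈ -14
(CH₃)₂CH–I loses I⁻: pKₐ(HI) ≈ -10
(CH₃)₂CH–O(H)CH₃⁺ loses R'OH: pKₐ(R'OH₂⁺) ≈ -2.4
(CH₃)₂CH–OPO(OH)₂ loses H₂PO₄⁻: pKₐ(H₃PO₄) ≈ 2.1
(CH₃)₂CH–OBz loses PhCOO⁻: pKₐ(C₆H₅COOH) ≈ 4.2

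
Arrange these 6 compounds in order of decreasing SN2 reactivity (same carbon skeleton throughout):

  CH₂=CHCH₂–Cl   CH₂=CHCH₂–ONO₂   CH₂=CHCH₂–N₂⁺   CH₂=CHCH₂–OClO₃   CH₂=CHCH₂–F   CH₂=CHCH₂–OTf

CH₂=CHCH₂–N₂⁺ > CH₂=CHCH₂–OTf > CH₂=CHCH₂–OClO₃ > CH₂=CHCH₂–Cl > CH₂=CHCH₂–ONO₂ > CH₂=CHCH₂–F

The skeletons are identical, so relative rate is governed entirely by leaving-group ability.
A good leaving group is a weak base: the lower the pKₐ of its conjugate acid, the more readily it departs.
CH₂=CHCH₂–N₂⁺ loses N₂: no meaningful conjugate acid; N₂ departs as an exceptionally stable neutral molecule
CH₂=CHCH₂–OTf loses OTf⁻: pKₐ(CF₃SO₃H (triflic acid)) ≈ -14
CH₂=CHCH₂–OClO₃ loses ClO₄⁻: pKₐ(HClO₄) ≈ -10
CH₂=CHCH₂–Cl loses Cl⁻: pKₐ(HCl) ≈ -7
CH₂=CHCH₂–ONO₂ loses NO₃⁻: pKₐ(HNO₃) ≈ -1.3
CH₂=CHCH₂–F loses F⁻: pKₐ(HF) ≈ 3.2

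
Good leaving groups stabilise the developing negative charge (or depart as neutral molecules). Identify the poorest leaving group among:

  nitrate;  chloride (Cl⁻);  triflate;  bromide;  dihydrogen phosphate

The more stable X⁻ (or X) is on its own — i.e. the weaker a base it is — the better a leaving group it makes.
triflate: pKₐ(CF₃SO₃H (triflic acid)) ≈ -14
bromide: pKₐ(HBr) ≈ -9
chloride (Cl⁻): pKₐ(HCl) ≈ -7
nitrate: pKₐ(HNO₃) ≈ -1.3
dihydrogen phosphate: pKₐ(H₃PO₄) ≈ 2.1

dihydrogen phosphate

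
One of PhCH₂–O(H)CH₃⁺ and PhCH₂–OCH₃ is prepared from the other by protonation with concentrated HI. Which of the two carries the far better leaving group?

PhCH₂–O(H)CH₃⁺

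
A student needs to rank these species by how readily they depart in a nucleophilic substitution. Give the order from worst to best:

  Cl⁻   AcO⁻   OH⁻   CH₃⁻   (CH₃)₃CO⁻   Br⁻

CH₃⁻ < (CH₃)₃CO⁻ < OH⁻ < AcO⁻ < Cl⁻ < Br⁻

Leaving-group ability tracks the stability of the departed species; conjugate-acid pKₐ is the usual yardstick (lower pKₐ → better LG).
Br⁻: pKₐ(HBr) ≈ -9
Cl⁻: pKₐ(HCl) ≈ -7
AcO⁻: pKₐ(CH₃COOH) ≈ 4.8
OH⁻: pKₐ(H₂O) ≈ 15.7
(CH₃)₃CO⁻: pKₐ(t-BuOH) ≈ 18
CH₃⁻: pKₐ(CH₄) ≈ 48
Listed from poorest to best leaving group as asked.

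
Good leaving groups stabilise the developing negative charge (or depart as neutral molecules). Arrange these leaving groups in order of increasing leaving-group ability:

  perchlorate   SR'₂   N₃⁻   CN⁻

perchlorate: pKₐ(HClO₄) ≈ -10 — extremely weak base; rarely used for safety reasons
SR'₂: pKₐ(R'₂SH⁺) ≈ -7 — neutral; leaves from a sulfonium salt (R–SR'₂⁺)
N₃⁻: pKₐ(HN₃) ≈ 4.7 — linear, resonance-stabilised
CN⁻: pKₐ(HCN) ≈ 9.2 — sp carbon stabilises the charge somewhat, but still a poor LG
The question asks for worst first, so the sequence is read in increasing leaving-group ability.

CN⁻ < N₃⁻ < SR'₂ < perchlorate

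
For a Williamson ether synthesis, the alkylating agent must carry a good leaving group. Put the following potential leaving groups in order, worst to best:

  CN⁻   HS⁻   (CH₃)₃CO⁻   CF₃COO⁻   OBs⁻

OBs⁻: pKₐ(p-BrC₆H₄SO₃H) ≈ -2.8 — arenesulfonate with a p-bromo substituent
CF₃COO⁻: pKₐ(CF₃COOH) ≈ 0.2
HS⁻: pKₐ(H₂S) ≈ 7
CN⁻: pKₐ(HCN) ≈ 9.2 — sp carbon stabilises the charge somewhat, but still a poor LG
(CH₃)₃CO⁻: pKₐ(t-BuOH) ≈ 18 — bulky, strongly basic alkoxide
Reversing gives the worst-to-best order requested.

(CH₃)₃CO⁻ < CN⁻ < HS⁻ < CF₃COO⁻ < OBs⁻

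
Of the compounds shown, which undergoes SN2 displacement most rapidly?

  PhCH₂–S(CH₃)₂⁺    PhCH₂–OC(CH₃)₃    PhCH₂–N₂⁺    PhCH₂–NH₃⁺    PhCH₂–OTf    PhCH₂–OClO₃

PhCH₂–N₂⁺

Same R in every case — rank the leaving groups.
Leaving-group ability tracks the stability of the departed species; conjugate-acid pKₐ is the usual yardstick (lower pKₐ → better LG).
PhCH₂–N₂⁺ loses N₂: no meaningful conjugate acid; N₂ departs as an exceptionally stable neutral molecule
PhCH₂–OTf loses OTf⁻: pKₐ(CF₃SO₃H (triflic acid)) ≈ -14
PhCH₂–OClO₃ loses ClO₄⁻: pKₐ(HClO₄) ≈ -10
PhCH₂–S(CH₃)₂⁺ loses SR'₂: pKₐ(R'₂SH⁺) ≈ -7
PhCH₂–NH₃⁺ loses NH₃: pKₐ(NH₄⁺) ≈ 9.2
PhCH₂–OC(CH₃)₃ loses (CH₃)₃CO⁻: pKₐ(t-BuOH) ≈ 18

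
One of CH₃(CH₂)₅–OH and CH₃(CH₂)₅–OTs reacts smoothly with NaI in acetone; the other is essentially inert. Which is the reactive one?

CH₃(CH₂)₅–OTs

From CH₃(CH₂)₅–OH the departing group would be OH⁻ (pKₐ(H₂O) ≈ 15.7). Strong base; essentially never leaves without prior activation.
From CH₃(CH₂)₅–OTs the leaving group is OTs⁻ (pKₐ(p-CH₃C₆H₄SO₃H (TsOH)) ≈ -2.8). Resonance-delocalised arenesulfonate.
(In practice CH₃(CH₂)₅–OTs is made from CH₃(CH₂)₅–OH by treatment with TsCl / pyridine, converting the hydroxyl into a tosylate.)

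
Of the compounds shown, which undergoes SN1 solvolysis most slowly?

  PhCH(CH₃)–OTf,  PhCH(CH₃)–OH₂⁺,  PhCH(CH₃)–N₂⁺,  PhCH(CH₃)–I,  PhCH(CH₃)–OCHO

PhCH(CH₃)–OCHO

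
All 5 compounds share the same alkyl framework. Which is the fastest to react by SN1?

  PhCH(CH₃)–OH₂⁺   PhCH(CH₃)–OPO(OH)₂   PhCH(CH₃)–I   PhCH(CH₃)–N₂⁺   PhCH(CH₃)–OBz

PhCH(CH₃)–N₂⁺

With the same alkyl group throughout, only the leaving group differentiates the rates.
A good leaving group is a weak base: the lower the pKₐ of its conjugate acid, the more readily it departs.
PhCH(CH₃)–N₂⁺ loses N₂: no meaningful conjugate acid; N₂ departs as an exceptionally stable neutral molecule
PhCH(CH₃)–I loses I⁻: pKₐ(HI) ≈ -10
PhCH(CH₃)–OH₂⁺ loses H₂O: pKₐ(H₃O⁺) ≈ -1.7
PhCH(CH₃)–OPO(OH)₂ loses H₂PO₄⁻: pKₐ(H₃PO₄) ≈ 2.1
PhCH(CH₃)–OBz loses PhCOO⁻: pKₐ(C₆H₅COOH) ≈ 4.2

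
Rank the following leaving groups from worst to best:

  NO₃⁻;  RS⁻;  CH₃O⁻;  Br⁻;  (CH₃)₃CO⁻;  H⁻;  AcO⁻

The more stable X⁻ (or X) is on its own — i.e. the weaker a base it is — the better a leaving group it makes.
Br⁻: pKₐ(HBr) ≈ -9
NO₃⁻: pKₐ(HNO₃) ≈ -1.3
AcO⁻: pKₐ(CH₃COOH) ≈ 4.8
RS⁻: pKₐ(RSH (a thiol)) ≈ 10.5 — moderately basic; rarely leaves without activation
CH₃O⁻: pKₐ(CH₃OH) ≈ 15.5 — strong base; alkoxides do not leave unassisted
(CH₃)₃CO⁻: pKₐ(t-BuOH) ≈ 18 — bulky, strongly basic alkoxide
H⁻: pKₐ(H₂) ≈ 36 — extremely strong base; leaves only in special hydride-transfer contexts
Reversing gives the worst-to-best order requested.

H⁻ < (CH₃)₃CO⁻ < CH₃O⁻ < RS⁻ < AcO⁻ < NO₃⁻ < Br⁻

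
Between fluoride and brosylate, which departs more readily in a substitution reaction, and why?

brosylate

brosylate is the better leaving group.
pKₐ(p-BrC₆H₄SO₃H) ≈ -2.8 versus pKₐ(HF) ≈ 3.2: brosylate is the much weaker base.
Arenesulfonate with a p-bromo substituent.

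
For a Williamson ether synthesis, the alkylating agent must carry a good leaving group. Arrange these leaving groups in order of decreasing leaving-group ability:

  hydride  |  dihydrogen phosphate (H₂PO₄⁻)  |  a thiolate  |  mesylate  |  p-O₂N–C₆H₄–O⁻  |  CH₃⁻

mesylate > dihydrogen phosphate (H₂PO₄⁻) > p-O₂N–C₆H₄–O⁻ > a thiolate > hydride > CH₃⁻

Leaving-group ability tracks the stability of the departed species; conjugate-acid pKₐ is the usual yardstick (lower pKₐ → better LG).
mesylate: pKₐ(CH₃SO₃H (MsOH)) ≈ -1.9 — resonance-delocalised alkanesulfonate
dihydrogen phosphate (H₂PO₄⁻): pKₐ(H₃PO₄) ≈ 2.1
p-O₂N–C₆H₄–O⁻: pKₐ(p-nitrophenol) ≈ 7.2 — nitro group delocalises the charge; the classic chromogenic LG
a thiolate: pKₐ(RSH (a thiol)) ≈ 10.5 — moderately basic; rarely leaves without activation
hydride: pKₐ(H₂) ≈ 36
CH₃⁻: pKₐ(CH₄) ≈ 48 — unstabilised carbanion; the worst conceivable leaving group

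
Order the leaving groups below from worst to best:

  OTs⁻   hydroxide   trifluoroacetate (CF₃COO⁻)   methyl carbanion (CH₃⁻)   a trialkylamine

methyl carbanion (CH₃⁻) < hydroxide < a trialkylamine < trifluoroacetate (CF₃COO⁻) < OTs⁻

The more stable X⁻ (or X) is on its own — i.e. the weaker a base it is — the better a leaving group it makes.
OTs⁻: pKₐ(p-CH₃C₆H₄SO₃H (TsOH)) ≈ -2.8 — resonance-delocalised arenesulfonate
trifluoroacetate (CF₃COO⁻): pKₐ(CF₃COOH) ≈ 0.2 — strongly electron-withdrawing CF₃ stabilises the carboxylate
a trialkylamine: pKₐ(R'₃NH⁺) ≈ 10.7 — neutral but still a fairly strong base; Hofmann-elimination LG
hydroxide: pKₐ(H₂O) ≈ 15.7
methyl carbanion (CH₃⁻): pKₐ(CH₄) ≈ 48
The question asks for worst first, so the sequence is read in increasing leaving-group ability.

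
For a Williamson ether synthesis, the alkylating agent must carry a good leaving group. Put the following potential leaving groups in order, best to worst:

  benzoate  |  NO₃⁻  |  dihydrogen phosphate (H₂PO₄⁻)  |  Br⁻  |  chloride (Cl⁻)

Br⁻ > chloride (Cl⁻) > NO₃⁻ > dihydrogen phosphate (H₂PO₄⁻) > benzoate

Br⁻: pKₐ(HBr) ≈ -9
chloride (Cl⁻): pKₐ(HCl) ≈ -7
NO₃⁻: pKₐ(HNO₃) ≈ -1.3
dihydrogen phosphate (H₂PO₄⁻): pKₐ(H₃PO₄) ≈ 2.1 — moderate base; biological leaving group after further activation
benzoate: pKₐ(C₆H₅COOH) ≈ 4.2 — aryl carboxylate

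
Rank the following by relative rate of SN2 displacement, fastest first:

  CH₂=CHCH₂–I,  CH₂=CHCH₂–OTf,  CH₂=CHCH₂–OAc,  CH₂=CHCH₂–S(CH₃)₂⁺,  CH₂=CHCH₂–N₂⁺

Identical carbon frameworks mean the comparison reduces to leaving-group quality.
The more stable X⁻ (or X) is on its own — i.e. the weaker a base it is — the better a leaving group it makes.
CH₂=CHCH₂–N₂⁺ loses N₂: no meaningful conjugate acid; N₂ departs as an exceptionally stable neutral molecule
CH₂=CHCH₂–OTf loses OTf⁻: pKₐ(CF₃SO₃H (triflic acid)) ≈ -14
CH₂=CHCH₂–I loses I⁻: pKₐ(HI) ≈ -10
CH₂=CHCH₂–S(CH₃)₂⁺ loses SR'₂: pKₐ(R'₂SH⁺) ≈ -7
CH₂=CHCH₂–OAc loses AcO⁻: pKₐ(CH₃COOH) ≈ 4.8

CH₂=CHCH₂–N₂⁺ > CH₂=CHCH₂–OTf > CH₂=CHCH₂–I > CH₂=CHCH₂–S(CH₃)₂⁺ > CH₂=CHCH₂–OAc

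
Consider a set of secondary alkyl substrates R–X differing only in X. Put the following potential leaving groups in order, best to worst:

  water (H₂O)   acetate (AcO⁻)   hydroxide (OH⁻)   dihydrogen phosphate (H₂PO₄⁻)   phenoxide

A good leaving group is a weak base: the lower the pKₐ of its conjugate acid, the more readily it departs.
water (H₂O): pKₐ(H₃O⁺) ≈ -1.7
dihydrogen phosphate (H₂PO₄⁻): pKₐ(H₃PO₄) ≈ 2.1
acetate (AcO⁻): pKₐ(CH₃COOH) ≈ 4.8
phenoxide: pKₐ(C₆H₅OH (phenol)) ≈ 10
hydroxide (OH⁻): pKₐ(H₂O) ≈ 15.7

water (H₂O) > dihydrogen phosphate (H₂PO₄⁻) > acetate (AcO⁻) > phenoxide > hydroxide (OH⁻)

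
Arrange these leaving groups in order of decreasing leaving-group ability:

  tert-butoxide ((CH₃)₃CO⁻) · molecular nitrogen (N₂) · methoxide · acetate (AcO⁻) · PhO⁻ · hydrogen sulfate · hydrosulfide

molecular nitrogen (N₂) > hydrogen sulfate > acetate (AcO⁻) > hydrosulfide > PhO⁻ > methoxide > tert-butoxide ((CH₃)₃CO⁻)

Leaving-group ability tracks the stability of the departed species; conjugate-acid pKₐ is the usual yardstick (lower pKₐ → better LG).
molecular nitrogen (N₂): no meaningful conjugate acid; N₂ departs as an exceptionally stable neutral molecule
hydrogen sulfate: pKₐ(H₂SO₄) ≈ -3
acetate (AcO⁻): pKₐ(CH₃COOH) ≈ 4.8 — resonance-stabilised but still a weak base
hydrosulfide: pKₐ(H₂S) ≈ 7 — larger and more polarisable than the oxygen analogue
PhO⁻: pKₐ(C₆H₅OH (phenol)) ≈ 10 — resonance into the ring helps, but still a poor LG
methoxide: pKₐ(CH₃OH) ≈ 15.5 — strong base; alkoxides do not leave unassisted
tert-butoxide ((CH₃)₃CO⁻): pKₐ(t-BuOH) ≈ 18 — bulky, strongly basic alkoxide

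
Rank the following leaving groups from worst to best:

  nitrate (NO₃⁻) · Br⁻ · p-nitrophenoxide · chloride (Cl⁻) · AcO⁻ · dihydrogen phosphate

p-nitrophenoxide < AcO⁻ < dihydrogen phosphate < nitrate (NO₃⁻) < chloride (Cl⁻) < Br⁻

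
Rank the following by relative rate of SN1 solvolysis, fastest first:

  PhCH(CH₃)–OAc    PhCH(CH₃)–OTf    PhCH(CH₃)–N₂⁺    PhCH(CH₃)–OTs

With the same alkyl group throughout, only the leaving group differentiates the rates.
A good leaving group is a weak base: the lower the pKₐ of its conjugate acid, the more readily it departs.
PhCH(CH₃)–N₂⁺ loses N₂: no meaningful conjugate acid; N₂ departs as an exceptionally stable neutral molecule
PhCH(CH₃)–OTf loses OTf⁻: pKₐ(CF₃SO₃H (triflic acid)) ≈ -14
PhCH(CH₃)–OTs loses OTs⁻: pKₐ(p-CH₃C₆H₄SO₃H (TsOH)) ≈ -2.8
PhCH(CH₃)–OAc loses AcO⁻: pKₐ(CH₃COOH) ≈ 4.8

PhCH(CH₃)–N₂⁺ > PhCH(CH₃)–OTf > PhCH(CH₃)–OTs > PhCH(CH₃)–OAc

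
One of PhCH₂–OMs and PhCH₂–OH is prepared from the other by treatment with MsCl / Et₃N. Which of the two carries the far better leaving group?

PhCH₂–OMs

From PhCH₂–OH the departing group would be OH⁻ (pKₐ(H₂O) ≈ 15.7). Strong base; essentially never leaves without prior activation.
From PhCH₂–OMs the leaving group is OMs⁻ (pKₐ(CH₃SO₃H (MsOH)) ≈ -1.9). Resonance-delocalised alkanesulfonate.
Treatment with MsCl / Et₃N works by converting the hydroxyl into a mesylate, making PhCH₂–OMs enormously more reactive.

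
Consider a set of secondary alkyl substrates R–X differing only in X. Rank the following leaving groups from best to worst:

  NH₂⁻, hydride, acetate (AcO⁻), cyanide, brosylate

brosylate > acetate (AcO⁻) > cyanide > hydride > NH₂⁻

brosylate: pKₐ(p-BrC₆H₄SO₃H) ≈ -2.8
acetate (AcO⁻): pKₐ(CH₃COOH) ≈ 4.8
cyanide: pKₐ(HCN) ≈ 9.2
hydride: pKₐ(H₂) ≈ 36
NH₂⁻: pKₐ(NH₃) ≈ 38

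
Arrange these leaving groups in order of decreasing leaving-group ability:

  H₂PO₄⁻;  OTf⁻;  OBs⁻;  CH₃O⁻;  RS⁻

Rank by basicity of the departing species: weakest base leaves most easily.
OTf⁻: pKₐ(CF₃SO₃H (triflic acid)) ≈ -14 — charge spread over three oxygens and a CF₃ group; the premier leaving group in synthesis
OBs⁻: pKₐ(p-BrC₆H₄SO₃H) ≈ -2.8
H₂PO₄⁻: pKₐ(H₃PO₄) ≈ 2.1 — moderate base; biological leaving group after further activation
RS⁻: pKₐ(RSH (a thiol)) ≈ 10.5
CH₃O⁻: pKₐ(CH₃OH) ≈ 15.5 — strong base; alkoxides do not leave unassisted

OTf⁻ > OBs⁻ > H₂PO₄⁻ > RS⁻ > CH₃O⁻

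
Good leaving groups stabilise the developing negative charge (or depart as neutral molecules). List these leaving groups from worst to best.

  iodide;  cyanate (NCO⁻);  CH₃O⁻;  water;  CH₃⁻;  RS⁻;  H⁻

CH₃⁻ < H⁻ < CH₃O⁻ < RS⁻ < cyanate (NCO⁻) < water < iodide

A good leaving group is a weak base: the lower the pKₐ of its conjugate acid, the more readily it departs.
iodide: pKₐ(HI) ≈ -10
water: pKₐ(H₃O⁺) ≈ -1.7
cyanate (NCO⁻): pKₐ(HOCN) ≈ 3.5
RS⁻: pKₐ(RSH (a thiol)) ≈ 10.5
CH₃O⁻: pKₐ(CH₃OH) ≈ 15.5
H⁻: pKₐ(H₂) ≈ 36
CH₃⁻: pKₐ(CH₄) ≈ 48
Reversing gives the worst-to-best order requested.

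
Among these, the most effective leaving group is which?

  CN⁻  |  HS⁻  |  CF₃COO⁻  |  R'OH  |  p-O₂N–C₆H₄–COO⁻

R'OH

Rank by basicity of the departing species: weakest base leaves most easily.
R'OH: pKₐ(R'OH₂⁺) ≈ -2.4
CF₃COO⁻: pKₐ(CF₃COOH) ≈ 0.2
p-O₂N–C₆H₄–COO⁻: pKₐ(p-nitrobenzoic acid) ≈ 3.4
HS⁻: pKₐ(H₂S) ≈ 7
CN⁻: pKₐ(HCN) ≈ 9.2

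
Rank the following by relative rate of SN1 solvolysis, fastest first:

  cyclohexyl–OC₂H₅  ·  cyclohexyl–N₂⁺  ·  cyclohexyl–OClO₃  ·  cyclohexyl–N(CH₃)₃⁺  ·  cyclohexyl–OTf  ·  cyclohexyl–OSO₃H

cyclohexyl–N₂⁺ > cyclohexyl–OTf > cyclohexyl–OClO₃ > cyclohexyl–OSO₃H > cyclohexyl–N(CH₃)₃⁺ > cyclohexyl–OC₂H₅

The skeletons are identical, so relative rate is governed entirely by leaving-group ability.
Rank by basicity of the departing species: weakest base leaves most easily.
cyclohexyl–N₂⁺ loses N₂: no meaningful conjugate acid; N₂ departs as an exceptionally stable neutral molecule
cyclohexyl–OTf loses OTf⁻: pKₐ(CF₃SO₃H (triflic acid)) ≈ -14
cyclohexyl–OClO₃ loses ClO₄⁻: pKₐ(HClO₄) ≈ -10
cyclohexyl–OSO₃H loses HSO₄⁻: pKₐ(H₂SO₄) ≈ -3
cyclohexyl–N(CH₃)₃⁺ loses NR'₃: pKₐ(R'₃NH⁺) ≈ 10.7
cyclohexyl–OC₂H₅ loses CH₃CH₂O⁻: pKₐ(CH₃CH₂OH) ≈ 16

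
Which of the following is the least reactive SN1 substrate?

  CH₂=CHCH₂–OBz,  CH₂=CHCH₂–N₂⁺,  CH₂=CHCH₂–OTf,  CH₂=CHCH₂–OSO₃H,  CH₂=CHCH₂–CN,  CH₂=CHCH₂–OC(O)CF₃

CH₂=CHCH₂–CN

Same R in every case — rank the leaving groups.
The more stable X⁻ (or X) is on its own — i.e. the weaker a base it is — the better a leaving group it makes.
CH₂=CHCH₂–N₂⁺ loses N₂: no meaningful conjugate acid; N₂ departs as an exceptionally stable neutral molecule
CH₂=CHCH₂–OTf loses OTf⁻: pKₐ(CF₃SO₃H (triflic acid)) ≈ -14
CH₂=CHCH₂–OSO₃H loses HSO₄⁻: pKₐ(H₂SO₄) ≈ -3
CH₂=CHCH₂–OC(O)CF₃ loses CF₃COO⁻: pKₐ(CF₃COOH) ≈ 0.2
CH₂=CHCH₂–OBz loses PhCOO⁻: pKₐ(C₆H₅COOH) ≈ 4.2
CH₂=CHCH₂–CN loses CN⁻: pKₐ(HCN) ≈ 9.2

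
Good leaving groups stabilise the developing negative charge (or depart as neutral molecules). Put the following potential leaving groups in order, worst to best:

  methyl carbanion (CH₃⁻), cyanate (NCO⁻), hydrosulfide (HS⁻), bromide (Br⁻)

Leaving-group ability tracks the stability of the departed species; conjugate-acid pKₐ is the usual yardstick (lower pKₐ → better LG).
bromide (Br⁻): pKₐ(HBr) ≈ -9 — weak base; good leaving group
cyanate (NCO⁻): pKₐ(HOCN) ≈ 3.5 — resonance between N and O
hydrosulfide (HS⁻): pKₐ(H₂S) ≈ 7 — larger and more polarisable than the oxygen analogue
methyl carbanion (CH₃⁻): pKₐ(CH₄) ≈ 48
Listed from poorest to best leaving group as asked.

methyl carbanion (CH₃⁻) < hydrosulfide (HS⁻) < cyanate (NCO⁻) < bromide (Br⁻)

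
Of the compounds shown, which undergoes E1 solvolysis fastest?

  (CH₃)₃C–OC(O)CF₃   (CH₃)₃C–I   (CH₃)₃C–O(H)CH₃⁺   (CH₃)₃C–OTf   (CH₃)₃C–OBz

(CH₃)₃C–OTf

Same R in every case — rank the leaving groups.
The more stable X⁻ (or X) is on its own — i.e. the weaker a base it is — the better a leaving group it makes.
(CH₃)₃C–OTf loses OTf⁻: pKₐ(CF₃SO₃H (triflic acid)) ≈ -14
(CH₃)₃C–I loses I⁻: pKₐ(HI) ≈ -10
(CH₃)₃C–O(H)CH₃⁺ loses R'OH: pKₐ(R'OH₂⁺) ≈ -2.4
(CH₃)₃C–OC(O)CF₃ loses CF₃COO⁻: pKₐ(CF₃COOH) ≈ 0.2
(CH₃)₃C–OBz loses PhCOO⁻: pKₐ(C₆H₅COOH) ≈ 4.2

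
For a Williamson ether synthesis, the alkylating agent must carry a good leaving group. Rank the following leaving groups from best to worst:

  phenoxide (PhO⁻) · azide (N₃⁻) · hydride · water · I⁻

I⁻ > water > azide (N₃⁻) > phenoxide (PhO⁻) > hydride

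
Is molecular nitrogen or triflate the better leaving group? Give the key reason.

molecular nitrogen is the better leaving group.
N₂ is the ultimate leaving group — it departs as an exceptionally stable neutral molecule, whereas triflate (pKₐ(CF₃SO₃H (triflic acid)) ≈ -14) is far more basic.

molecular nitrogen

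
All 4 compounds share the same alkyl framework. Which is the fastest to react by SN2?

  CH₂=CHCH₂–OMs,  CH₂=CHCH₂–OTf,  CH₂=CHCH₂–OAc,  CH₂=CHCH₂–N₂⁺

Same R in every case — rank the leaving groups.
A good leaving group is a weak base: the lower the pKₐ of its conjugate acid, the more readily it departs.
CH₂=CHCH₂–N₂⁺ loses N₂: no meaningful conjugate acid; N₂ departs as an exceptionally stable neutral molecule
CH₂=CHCH₂–OTf loses OTf⁻: pKₐ(CF₃SO₃H (triflic acid)) ≈ -14
CH₂=CHCH₂–OMs loses OMs⁻: pKₐ(CH₃SO₃H (MsOH)) ≈ -1.9
CH₂=CHCH₂–OAc loses AcO⁻: pKₐ(CH₃COOH) ≈ 4.8

CH₂=CHCH₂–N₂⁺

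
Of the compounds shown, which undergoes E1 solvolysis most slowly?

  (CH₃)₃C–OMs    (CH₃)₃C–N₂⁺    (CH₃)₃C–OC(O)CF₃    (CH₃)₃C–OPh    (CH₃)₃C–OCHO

(CH₃)₃C–OPh

The skeletons are identical, so relative rate is governed entirely by leaving-group ability.
The more stable X⁻ (or X) is on its own — i.e. the weaker a base it is — the better a leaving group it makes.
(CH₃)₃C–N₂⁺ loses N₂: no meaningful conjugate acid; N₂ departs as an exceptionally stable neutral molecule
(CH₃)₃C–OMs loses OMs⁻: pKₐ(CH₃SO₃H (MsOH)) ≈ -1.9
(CH₃)₃C–OC(O)CF₃ loses CF₃COO⁻: pKₐ(CF₃COOH) ≈ 0.2
(CH₃)₃C–OCHO loses HCOO⁻: pKₐ(HCOOH) ≈ 3.8
(CH₃)₃C–OPh loses PhO⁻: pKₐ(C₆H₅OH (phenol)) ≈ 10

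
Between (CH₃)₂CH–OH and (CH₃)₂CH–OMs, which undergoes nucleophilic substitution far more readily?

(CH₃)₂CH–OMs

From (CH₃)₂CH–OH the departing group would be OH⁻ (pKₐ(H₂O) ≈ 15.7). Strong base; essentially never leaves without prior activation.
From (CH₃)₂CH–OMs the leaving group is OMs⁻ (pKₐ(CH₃SO₃H (MsOH)) ≈ -1.9). Resonance-delocalised alkanesulfonate.
(In practice (CH₃)₂CH–OMs is made from (CH₃)₂CH–OH by treatment with MsCl / Et₃N, converting the hydroxyl into a mesylate.)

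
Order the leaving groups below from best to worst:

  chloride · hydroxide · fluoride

chloride: pKₐ(HCl) ≈ -7
fluoride: pKₐ(HF) ≈ 3.2
hydroxide: pKₐ(H₂O) ≈ 15.7

chloride > fluoride > hydroxide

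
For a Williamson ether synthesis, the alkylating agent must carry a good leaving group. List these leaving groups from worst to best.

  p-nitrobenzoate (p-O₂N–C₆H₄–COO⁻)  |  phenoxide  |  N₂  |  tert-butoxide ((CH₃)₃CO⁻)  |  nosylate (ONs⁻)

Leaving-group ability tracks the stability of the departed species; conjugate-acid pKₐ is the usual yardstick (lower pKₐ → better LG).
N₂: no meaningful conjugate acid; N₂ departs as an exceptionally stable neutral molecule
nosylate (ONs⁻): pKₐ(p-O₂NC₆H₄SO₃H) ≈ -3.5
p-nitrobenzoate (p-O₂N–C₆H₄–COO⁻): pKₐ(p-nitrobenzoic acid) ≈ 3.4
phenoxide: pKₐ(C₆H₅OH (phenol)) ≈ 10
tert-butoxide ((CH₃)₃CO⁻): pKₐ(t-BuOH) ≈ 18
The question asks for worst first, so the sequence is read in increasing leaving-group ability.

tert-butoxide ((CH₃)₃CO⁻) < phenoxide < p-nitrobenzoate (p-O₂N–C₆H₄–COO⁻) < nosylate (ONs⁻) < N₂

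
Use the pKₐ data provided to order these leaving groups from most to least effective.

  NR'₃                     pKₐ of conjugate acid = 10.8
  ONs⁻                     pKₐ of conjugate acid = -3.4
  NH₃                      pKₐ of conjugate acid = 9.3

Lower conjugate-acid pKₐ ⇒ weaker base ⇒ better leaving group.
Sorting by the given values: ONs⁻ (-3.4), NH₃ (9.3), NR'₃ (10.8).

ONs⁻ > NH₃ > NR'₃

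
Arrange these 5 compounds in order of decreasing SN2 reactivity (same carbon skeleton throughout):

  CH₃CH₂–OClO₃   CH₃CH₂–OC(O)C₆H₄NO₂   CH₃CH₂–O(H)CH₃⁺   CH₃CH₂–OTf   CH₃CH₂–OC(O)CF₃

Same R in every case — rank the leaving groups.
The more stable X⁻ (or X) is on its own — i.e. the weaker a base it is — the better a leaving group it makes.
CH₃CH₂–OTf loses OTf⁻: pKₐ(CF₃SO₃H (triflic acid)) ≈ -14
CH₃CH₂–OClO₃ loses ClO₄⁻: pKₐ(HClO₄) ≈ -10
CH₃CH₂–O(H)CH₃⁺ loses R'OH: pKₐ(R'OH₂⁺) ≈ -2.4
CH₃CH₂–OC(O)CF₃ loses CF₃COO⁻: pKₐ(CF₃COOH) ≈ 0.2
CH₃CH₂–OC(O)C₆H₄NO₂ loses p-O₂N–C₆H₄–COO⁻: pKₐ(p-nitrobenzoic acid) ≈ 3.4

CH₃CH₂–OTf > CH₃CH₂–OClO₃ > CH₃CH₂–O(H)CH₃⁺ > CH₃CH₂–OC(O)CF₃ > CH₃CH₂–OC(O)C₆H₄NO₂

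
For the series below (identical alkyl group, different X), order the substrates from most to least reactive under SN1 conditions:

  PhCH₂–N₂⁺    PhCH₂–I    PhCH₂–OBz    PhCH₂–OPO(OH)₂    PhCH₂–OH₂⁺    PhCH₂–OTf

With the same alkyl group throughout, only the leaving group differentiates the rates.
A good leaving group is a weak base: the lower the pKₐ of its conjugate acid, the more readily it departs.
PhCH₂–N₂⁺ loses N₂: no meaningful conjugate acid; N₂ departs as an exceptionally stable neutral molecule
PhCH₂–OTf loses OTf⁻: pKₐ(CF₃SO₃H (triflic acid)) ≈ -14
PhCH₂–I loses I⁻: pKₐ(HI) ≈ -10
PhCH₂–OH₂⁺ loses H₂O: pKₐ(H₃O⁺) ≈ -1.7
PhCH₂–OPO(OH)₂ loses H₂PO₄⁻: pKₐ(H₃PO₄) ≈ 2.1
PhCH₂–OBz loses PhCOO⁻: pKₐ(C₆H₅COOH) ≈ 4.2

PhCH₂–N₂⁺ > PhCH₂–OTf > PhCH₂–I > PhCH₂–OH₂⁺ > PhCH₂–OPO(OH)₂ > PhCH₂–OBz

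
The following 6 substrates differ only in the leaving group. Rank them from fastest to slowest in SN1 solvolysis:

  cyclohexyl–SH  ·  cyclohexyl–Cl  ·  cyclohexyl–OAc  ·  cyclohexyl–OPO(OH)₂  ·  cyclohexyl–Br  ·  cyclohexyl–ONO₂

With the same alkyl group throughout, only the leaving group differentiates the rates.
Leaving-group ability tracks the stability of the departed species; conjugate-acid pKₐ is the usual yardstick (lower pKₐ → better LG).
cyclohexyl–Br loses Br⁻: pKₐ(HBr) ≈ -9
cyclohexyl–Cl loses Cl⁻: pKₐ(HCl) ≈ -7
cyclohexyl–ONO₂ loses NO₃⁻: pKₐ(HNO₃) ≈ -1.3
cyclohexyl–OPO(OH)₂ loses H₂PO₄⁻: pKₐ(H₃PO₄) ≈ 2.1
cyclohexyl–OAc loses AcO⁻: pKₐ(CH₃COOH) ≈ 4.8
cyclohexyl–SH loses HS⁻: pKₐ(H₂S) ≈ 7

cyclohexyl–Br > cyclohexyl–Cl > cyclohexyl–ONO₂ > cyclohexyl–OPO(OH)₂ > cyclohexyl–OAc > cyclohexyl–SH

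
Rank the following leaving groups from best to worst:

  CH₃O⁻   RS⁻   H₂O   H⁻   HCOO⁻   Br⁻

Br⁻ > H₂O > HCOO⁻ > RS⁻ > CH₃O⁻ > H⁻

Br⁻: pKₐ(HBr) ≈ -9
H₂O: pKₐ(H₃O⁺) ≈ -1.7
HCOO⁻: pKₐ(HCOOH) ≈ 3.8
RS⁻: pKₐ(RSH (a thiol)) ≈ 10.5
CH₃O⁻: pKₐ(CH₃OH) ≈ 15.5
H⁻: pKₐ(H₂) ≈ 36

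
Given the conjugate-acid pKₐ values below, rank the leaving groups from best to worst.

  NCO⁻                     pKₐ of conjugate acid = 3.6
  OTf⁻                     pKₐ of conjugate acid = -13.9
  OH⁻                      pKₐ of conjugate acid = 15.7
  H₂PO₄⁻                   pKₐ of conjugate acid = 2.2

Lower conjugate-acid pKₐ ⇒ weaker base ⇒ better leaving group.
Sorting by the given values: OTf⁻ (-13.9), H₂PO₄⁻ (2.2), NCO⁻ (3.6), OH⁻ (15.7).

OTf⁻ > H₂PO₄⁻ > NCO⁻ > OH⁻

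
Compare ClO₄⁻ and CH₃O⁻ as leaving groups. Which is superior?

ClO₄⁻

ClO₄⁻ is the better leaving group.
pKₐ(HClO₄) ≈ -10 versus pKₐ(CH₃OH) ≈ 15.5: ClO₄⁻ is the much weaker base.
Extremely weak base; rarely used for safety reasons.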